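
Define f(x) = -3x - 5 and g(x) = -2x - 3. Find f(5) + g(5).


f(5) = -20
g(5) = -13
Sum = -33

-33


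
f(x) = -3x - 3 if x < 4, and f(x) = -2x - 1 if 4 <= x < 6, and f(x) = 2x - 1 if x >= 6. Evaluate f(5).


5 satisfies 4 <= x < 6
f(5) = -11

-11


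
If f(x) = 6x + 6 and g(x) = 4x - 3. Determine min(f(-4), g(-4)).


f(-4) = -18
g(-4) = -19
min = -19

-19


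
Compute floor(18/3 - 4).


18/3 = 6
6 - 4 = 2
floor(2) = 2

2


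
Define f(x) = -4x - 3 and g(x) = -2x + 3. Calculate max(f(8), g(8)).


f(8) = -35
g(8) = -13
max = -13

-13


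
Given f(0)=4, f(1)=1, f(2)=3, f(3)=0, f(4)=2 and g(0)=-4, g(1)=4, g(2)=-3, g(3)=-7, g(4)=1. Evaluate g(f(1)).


f(1) = 1
g(1) = 4

4


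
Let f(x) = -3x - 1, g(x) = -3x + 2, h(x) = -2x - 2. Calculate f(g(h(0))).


h(0) = -2
g(-2) = 8
f(8) = -25

-25


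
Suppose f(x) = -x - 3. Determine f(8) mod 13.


f(8) = -11
-11 mod 13 = 2

2


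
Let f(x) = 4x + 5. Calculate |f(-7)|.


23


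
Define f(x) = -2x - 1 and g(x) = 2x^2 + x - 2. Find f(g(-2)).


-9


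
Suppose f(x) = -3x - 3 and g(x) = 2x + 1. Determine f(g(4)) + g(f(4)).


f(g(4)) = -30
g(f(4)) = -29
Sum = -59

-59


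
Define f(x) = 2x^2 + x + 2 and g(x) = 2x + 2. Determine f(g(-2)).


g(-2) = -2
f(-2) = 2*(-2)^2 + 1*(-2) + 2 = 8

8


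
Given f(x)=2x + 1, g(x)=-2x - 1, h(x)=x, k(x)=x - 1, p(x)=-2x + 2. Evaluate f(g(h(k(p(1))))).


p(1) = 0
k(0) = -1
h(-1) = -1
g(-1) = 1
f(1) = 3

3


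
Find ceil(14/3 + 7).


12


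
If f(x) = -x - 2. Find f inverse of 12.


Solve -x - 2 = 12
x = (12 + 2) / (-1) = -14

-14


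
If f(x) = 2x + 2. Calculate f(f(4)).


22


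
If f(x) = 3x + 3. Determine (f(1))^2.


f(1) = 6
(6)^2 = 36

36


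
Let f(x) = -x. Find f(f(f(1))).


f(1) = -1
f(-1) = 1
f(1) = -1

-1


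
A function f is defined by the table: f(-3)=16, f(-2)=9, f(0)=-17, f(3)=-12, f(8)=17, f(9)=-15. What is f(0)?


Reading from the table at x = 0

-17


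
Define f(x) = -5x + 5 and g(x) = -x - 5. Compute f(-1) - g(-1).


f(-1) = 10
g(-1) = -4
Difference = 14

14


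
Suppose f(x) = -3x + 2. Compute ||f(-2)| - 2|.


f(-2) = 8
|8| = 8
|8 - 2| = 6

6


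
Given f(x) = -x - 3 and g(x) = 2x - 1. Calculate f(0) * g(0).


f(0) = -3
g(0) = -1
Product = 3

3


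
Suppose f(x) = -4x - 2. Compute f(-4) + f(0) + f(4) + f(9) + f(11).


f(-4) = 14
f(0) = -2
f(4) = -18
f(9) = -38
f(11) = -46
Sum = -90

-90


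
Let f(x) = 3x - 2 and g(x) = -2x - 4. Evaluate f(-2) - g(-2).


f(-2) = -8
g(-2) = 0
Difference = -8

-8


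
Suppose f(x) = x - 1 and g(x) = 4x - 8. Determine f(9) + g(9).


f(9) = 8
g(9) = 28
Sum = 36

36


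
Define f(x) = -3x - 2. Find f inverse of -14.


Solve -3x - 2 = -14
x = (-14 + 2) / (-3) = 4

4


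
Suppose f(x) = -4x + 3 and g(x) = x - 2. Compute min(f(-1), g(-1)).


f(-1) = 7
g(-1) = -3
min = -3

-3


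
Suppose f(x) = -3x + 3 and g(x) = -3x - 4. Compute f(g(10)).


g(10) = -34
f(-34) = 105

105


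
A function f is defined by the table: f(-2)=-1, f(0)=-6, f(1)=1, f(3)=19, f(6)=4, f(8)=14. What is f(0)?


Reading from the table at x = 0

-6


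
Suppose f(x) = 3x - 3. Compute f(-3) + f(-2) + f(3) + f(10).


f(-3) = -12
f(-2) = -9
f(3) = 6
f(10) = 27
Sum = 12

12


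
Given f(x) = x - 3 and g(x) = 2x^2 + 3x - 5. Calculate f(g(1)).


g(1) = 0
f(0) = -3

-3


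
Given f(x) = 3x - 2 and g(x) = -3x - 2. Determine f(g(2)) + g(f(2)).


f(g(2)) = -26
g(f(2)) = -14
Sum = -40

-40


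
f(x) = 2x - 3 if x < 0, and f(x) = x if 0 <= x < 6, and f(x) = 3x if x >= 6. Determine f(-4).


-4 satisfies x < 0
f(-4) = -11

-11


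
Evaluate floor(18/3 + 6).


12


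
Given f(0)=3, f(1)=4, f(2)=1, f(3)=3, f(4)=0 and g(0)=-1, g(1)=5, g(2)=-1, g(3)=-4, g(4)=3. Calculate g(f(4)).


f(4) = 0
g(0) = -1

-1


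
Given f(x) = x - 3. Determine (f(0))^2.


f(0) = -3
(-3)^2 = 9

9


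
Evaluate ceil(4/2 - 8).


4/2 = 2
2 - 8 = -6
ceil(-6) = -6

-6


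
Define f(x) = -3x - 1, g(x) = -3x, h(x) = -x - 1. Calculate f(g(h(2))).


h(2) = -3
g(-3) = 9
f(9) = -28

-28


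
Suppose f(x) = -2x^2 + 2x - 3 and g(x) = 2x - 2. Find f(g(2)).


-7


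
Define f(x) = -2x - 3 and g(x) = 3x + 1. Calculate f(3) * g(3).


-90


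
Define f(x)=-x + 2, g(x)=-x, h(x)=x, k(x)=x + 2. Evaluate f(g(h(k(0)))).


4


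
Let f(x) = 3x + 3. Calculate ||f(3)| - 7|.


f(3) = 12
|12| = 12
|12 - 7| = 5

5


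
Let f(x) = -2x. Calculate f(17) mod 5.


f(17) = -34
-34 mod 5 = 1

1


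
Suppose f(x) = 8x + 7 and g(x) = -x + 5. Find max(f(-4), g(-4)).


f(-4) = -25
g(-4) = 9
max = 9

9


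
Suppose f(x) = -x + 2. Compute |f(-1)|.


f(-1) = 3
|3| = 3

3


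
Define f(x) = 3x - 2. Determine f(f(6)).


f(6) = 16
f(16) = 46

46


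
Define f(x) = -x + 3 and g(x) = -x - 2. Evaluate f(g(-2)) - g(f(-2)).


f(g(-2)) = 3
g(f(-2)) = -7
Difference = 10

10


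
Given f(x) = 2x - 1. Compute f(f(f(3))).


f(3) = 5
f(5) = 9
f(9) = 17

17


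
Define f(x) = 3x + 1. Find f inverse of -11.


Solve 3x + 1 = -11
x = (-11 - 1) / 3 = -4

-4


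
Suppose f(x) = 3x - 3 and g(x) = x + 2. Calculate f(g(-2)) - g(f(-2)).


f(g(-2)) = -3
g(f(-2)) = -7
Difference = 4

4


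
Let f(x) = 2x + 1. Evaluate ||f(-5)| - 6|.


f(-5) = -9
|-9| = 9
|9 - 6| = 3

3


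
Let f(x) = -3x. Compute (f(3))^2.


81


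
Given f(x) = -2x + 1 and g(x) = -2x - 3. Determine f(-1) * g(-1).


f(-1) = 3
g(-1) = -1
Product = -3

-3


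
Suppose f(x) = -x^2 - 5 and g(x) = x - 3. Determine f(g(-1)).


g(-1) = -4
f(-4) = (-1)*(-4)^2 - 5 = -21

-21


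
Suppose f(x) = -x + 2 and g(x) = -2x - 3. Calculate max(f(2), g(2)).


f(2) = 0
g(2) = -7
max = 0

0


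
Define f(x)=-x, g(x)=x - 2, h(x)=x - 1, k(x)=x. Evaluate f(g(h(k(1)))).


k(1) = 1
h(1) = 0
g(0) = -2
f(-2) = 2

2


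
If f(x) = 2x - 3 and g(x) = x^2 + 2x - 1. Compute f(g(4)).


g(4) = 23
f(23) = 43

43


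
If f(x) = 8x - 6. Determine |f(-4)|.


f(-4) = -38
|-38| = 38

38


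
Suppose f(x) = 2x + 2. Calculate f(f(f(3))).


f(3) = 8
f(8) = 18
f(18) = 38

38


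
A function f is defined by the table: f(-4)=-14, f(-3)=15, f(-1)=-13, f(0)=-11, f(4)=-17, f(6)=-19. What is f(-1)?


Reading from the table at x = -1

-13


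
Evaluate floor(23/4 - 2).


23/4 = 5.75
5.75 - 2 = 3.75
floor(3.75) = 3

3


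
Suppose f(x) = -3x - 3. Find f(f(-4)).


-30


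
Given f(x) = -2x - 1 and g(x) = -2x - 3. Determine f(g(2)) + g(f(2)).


f(g(2)) = 13
g(f(2)) = 7
Sum = 20

20


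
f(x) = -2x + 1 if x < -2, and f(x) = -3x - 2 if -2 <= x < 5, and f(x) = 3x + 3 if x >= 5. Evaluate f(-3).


-3 satisfies x < -2
f(-3) = 7

7


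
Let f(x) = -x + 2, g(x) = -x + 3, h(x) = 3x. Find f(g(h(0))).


h(0) = 0
g(0) = 3
f(3) = -1

-1


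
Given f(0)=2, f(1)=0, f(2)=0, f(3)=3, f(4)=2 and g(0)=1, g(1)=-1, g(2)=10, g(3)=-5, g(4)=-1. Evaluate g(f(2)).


f(2) = 0
g(0) = 1

1


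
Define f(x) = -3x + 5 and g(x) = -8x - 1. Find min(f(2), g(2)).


-17


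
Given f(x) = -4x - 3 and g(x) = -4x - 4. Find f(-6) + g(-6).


f(-6) = 21
g(-6) = 20
Sum = 41

41


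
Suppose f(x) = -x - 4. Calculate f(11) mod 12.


f(11) = -15
-15 mod 12 = 9

9


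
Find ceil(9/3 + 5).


9/3 = 3
3 + 5 = 8
ceil(8) = 8

8


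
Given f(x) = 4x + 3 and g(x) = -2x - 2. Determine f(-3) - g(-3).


f(-3) = -9
g(-3) = 4
Difference = -13

-13


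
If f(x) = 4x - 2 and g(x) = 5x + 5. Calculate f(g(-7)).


g(-7) = -30
f(-30) = -122

-122


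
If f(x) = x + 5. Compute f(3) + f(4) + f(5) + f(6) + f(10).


f(3) = 8
f(4) = 9
f(5) = 10
f(6) = 11
f(10) = 15
Sum = 53

53


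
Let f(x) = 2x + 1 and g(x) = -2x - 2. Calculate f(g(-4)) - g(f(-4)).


f(g(-4)) = 13
g(f(-4)) = 12
Difference = 1

1


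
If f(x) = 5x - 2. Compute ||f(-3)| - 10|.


f(-3) = -17
|-17| = 17
|17 - 10| = 7

7


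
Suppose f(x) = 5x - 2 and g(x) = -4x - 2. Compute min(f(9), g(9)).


f(9) = 43
g(9) = -38
min = -38

-38


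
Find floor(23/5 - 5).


-1


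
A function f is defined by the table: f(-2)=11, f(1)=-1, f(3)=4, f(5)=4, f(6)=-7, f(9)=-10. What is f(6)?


Reading from the table at x = 6

-7


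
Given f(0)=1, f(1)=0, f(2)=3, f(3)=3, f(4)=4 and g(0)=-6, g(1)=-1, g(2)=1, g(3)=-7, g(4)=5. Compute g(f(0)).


f(0) = 1
g(1) = -1

-1


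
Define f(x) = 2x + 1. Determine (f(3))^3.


f(3) = 7
(7)^3 = 343

343


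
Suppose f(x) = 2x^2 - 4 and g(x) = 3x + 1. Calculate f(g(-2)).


g(-2) = -5
f(-5) = 2*(-5)^2 - 4 = 46

46


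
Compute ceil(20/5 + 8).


20/5 = 4
4 + 8 = 12
ceil(12) = 12

12


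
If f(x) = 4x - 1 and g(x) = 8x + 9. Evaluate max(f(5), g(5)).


f(5) = 19
g(5) = 49
max = 49

49


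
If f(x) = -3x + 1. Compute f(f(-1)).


f(-1) = 4
f(4) = -11

-11


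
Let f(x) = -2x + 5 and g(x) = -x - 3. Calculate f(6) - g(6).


f(6) = -7
g(6) = -9
Difference = 2

2


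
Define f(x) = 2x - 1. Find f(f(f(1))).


1


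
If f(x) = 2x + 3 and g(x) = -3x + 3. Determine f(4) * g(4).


f(4) = 11
g(4) = -9
Product = -99

-99


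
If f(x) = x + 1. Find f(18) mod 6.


f(18) = 19
19 mod 6 = 1

1


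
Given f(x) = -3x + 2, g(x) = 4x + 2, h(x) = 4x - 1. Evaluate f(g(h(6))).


h(6) = 23
g(23) = 94
f(94) = -280

-280


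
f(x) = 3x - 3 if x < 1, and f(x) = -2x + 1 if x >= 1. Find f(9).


-17


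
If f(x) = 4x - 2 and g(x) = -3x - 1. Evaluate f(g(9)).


g(9) = -28
f(-28) = -114

-114


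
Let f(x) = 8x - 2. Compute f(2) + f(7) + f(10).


f(2) = 14
f(7) = 54
f(10) = 78
Sum = 146

146


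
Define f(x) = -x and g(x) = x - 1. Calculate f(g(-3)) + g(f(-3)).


f(g(-3)) = 4
g(f(-3)) = 2
Sum = 6

6


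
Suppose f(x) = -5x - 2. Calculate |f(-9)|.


f(-9) = 43
|43| = 43

43


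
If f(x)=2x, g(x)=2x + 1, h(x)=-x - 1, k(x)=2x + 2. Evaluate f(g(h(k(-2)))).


k(-2) = -2
h(-2) = 1
g(1) = 3
f(3) = 6

6


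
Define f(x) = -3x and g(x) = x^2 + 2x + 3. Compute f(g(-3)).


g(-3) = 6
f(6) = -18

-18


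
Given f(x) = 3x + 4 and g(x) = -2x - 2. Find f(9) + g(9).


11


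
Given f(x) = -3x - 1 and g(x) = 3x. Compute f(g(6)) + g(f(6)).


f(g(6)) = -55
g(f(6)) = -57
Sum = -112

-112


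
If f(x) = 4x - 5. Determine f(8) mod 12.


f(8) = 27
27 mod 12 = 3

3


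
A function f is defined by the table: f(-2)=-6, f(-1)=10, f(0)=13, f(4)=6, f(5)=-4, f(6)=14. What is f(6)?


Reading from the table at x = 6

14


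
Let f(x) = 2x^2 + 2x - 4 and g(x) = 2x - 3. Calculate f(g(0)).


g(0) = -3
f(-3) = 2*(-3)^2 + 2*(-3) - 4 = 8

8


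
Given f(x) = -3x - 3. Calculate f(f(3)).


f(3) = -12
f(-12) = 33

33


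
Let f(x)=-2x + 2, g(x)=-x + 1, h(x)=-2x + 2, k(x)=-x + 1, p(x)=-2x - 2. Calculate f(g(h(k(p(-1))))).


0


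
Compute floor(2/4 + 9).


9


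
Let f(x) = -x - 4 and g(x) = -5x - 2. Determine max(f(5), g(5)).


f(5) = -9
g(5) = -27
max = -9

-9


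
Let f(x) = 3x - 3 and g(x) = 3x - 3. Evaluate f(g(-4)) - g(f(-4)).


f(g(-4)) = -48
g(f(-4)) = -48
Difference = 0

0


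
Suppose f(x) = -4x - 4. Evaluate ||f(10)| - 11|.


33


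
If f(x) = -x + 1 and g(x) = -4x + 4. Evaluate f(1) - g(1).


f(1) = 0
g(1) = 0
Difference = 0

0


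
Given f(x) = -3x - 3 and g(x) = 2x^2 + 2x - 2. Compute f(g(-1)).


g(-1) = -2
f(-2) = 3

3


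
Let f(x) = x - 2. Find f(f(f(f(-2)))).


f(-2) = -4
f(-4) = -6
f(-6) = -8
f(-8) = -10

-10


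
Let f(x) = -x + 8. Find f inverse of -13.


Solve -x + 8 = -13
x = (-13 - 8) / (-1) = 21

21


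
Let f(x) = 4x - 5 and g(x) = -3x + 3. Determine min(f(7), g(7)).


f(7) = 23
g(7) = -18
min = -18

-18


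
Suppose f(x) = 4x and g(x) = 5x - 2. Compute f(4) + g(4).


f(4) = 16
g(4) = 18
Sum = 34

34


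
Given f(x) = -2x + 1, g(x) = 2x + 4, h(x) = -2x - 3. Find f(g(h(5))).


h(5) = -13
g(-13) = -22
f(-22) = 45

45


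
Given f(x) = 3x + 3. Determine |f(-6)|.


f(-6) = -15
|-15| = 15

15


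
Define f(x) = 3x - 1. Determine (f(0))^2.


f(0) = -1
(-1)^2 = 1

1


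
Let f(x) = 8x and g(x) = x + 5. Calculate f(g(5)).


g(5) = 10
f(10) = 80

80


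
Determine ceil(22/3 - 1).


22/3 = 7.3333
7.3333 - 1 = 6.3333
ceil(6.3333) = 7

7


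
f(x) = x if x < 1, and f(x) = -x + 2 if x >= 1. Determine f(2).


2 satisfies x >= 1
f(2) = 0

0


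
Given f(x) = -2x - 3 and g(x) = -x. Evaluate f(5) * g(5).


f(5) = -13
g(5) = -5
Product = 65

65


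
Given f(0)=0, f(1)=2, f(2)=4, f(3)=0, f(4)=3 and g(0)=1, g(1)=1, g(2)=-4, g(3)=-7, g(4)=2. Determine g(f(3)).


1


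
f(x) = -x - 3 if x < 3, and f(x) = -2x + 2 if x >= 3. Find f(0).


0 satisfies x < 3
f(0) = -3

-3


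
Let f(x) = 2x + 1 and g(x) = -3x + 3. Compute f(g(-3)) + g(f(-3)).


f(g(-3)) = 25
g(f(-3)) = 18
Sum = 43

43


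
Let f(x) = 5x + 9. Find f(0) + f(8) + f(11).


f(0) = 9
f(8) = 49
f(11) = 64
Sum = 122

122


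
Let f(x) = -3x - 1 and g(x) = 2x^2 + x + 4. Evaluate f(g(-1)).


g(-1) = 5
f(5) = -16

-16


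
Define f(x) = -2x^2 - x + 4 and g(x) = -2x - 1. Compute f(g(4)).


g(4) = -9
f(-9) = (-2)*(-9)^2 - 1*(-9) + 4 = -149

-149


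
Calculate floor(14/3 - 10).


14/3 = 4.6667
4.6667 - 10 = -5.3333
floor(-5.3333) = -6

-6


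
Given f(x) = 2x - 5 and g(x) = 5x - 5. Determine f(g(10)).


g(10) = 45
f(45) = 85

85


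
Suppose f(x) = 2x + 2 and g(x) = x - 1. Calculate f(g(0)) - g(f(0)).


f(g(0)) = 0
g(f(0)) = 1
Difference = -1

-1


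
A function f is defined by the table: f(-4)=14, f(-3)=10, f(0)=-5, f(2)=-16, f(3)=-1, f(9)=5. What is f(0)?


Reading from the table at x = 0

-5


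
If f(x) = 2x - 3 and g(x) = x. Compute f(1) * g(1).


f(1) = -1
g(1) = 1
Product = -1

-1


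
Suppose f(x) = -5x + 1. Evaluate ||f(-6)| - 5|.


f(-6) = 31
|31| = 31
|31 - 5| = 26

26


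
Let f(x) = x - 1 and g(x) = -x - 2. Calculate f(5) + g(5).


f(5) = 4
g(5) = -7
Sum = -3

-3


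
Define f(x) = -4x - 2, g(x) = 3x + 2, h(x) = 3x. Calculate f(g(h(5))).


-190


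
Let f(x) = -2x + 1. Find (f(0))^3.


f(0) = 1
(1)^3 = 1

1


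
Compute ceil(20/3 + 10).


20/3 = 6.6667
6.6667 + 10 = 16.6667
ceil(16.6667) = 17

17


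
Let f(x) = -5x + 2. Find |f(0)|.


f(0) = 2
|2| = 2

2


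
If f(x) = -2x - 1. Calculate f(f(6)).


f(6) = -13
f(-13) = 25

25


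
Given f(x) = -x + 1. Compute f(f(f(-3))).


f(-3) = 4
f(4) = -3
f(-3) = 4

4


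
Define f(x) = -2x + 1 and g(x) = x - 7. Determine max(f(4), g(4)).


-3


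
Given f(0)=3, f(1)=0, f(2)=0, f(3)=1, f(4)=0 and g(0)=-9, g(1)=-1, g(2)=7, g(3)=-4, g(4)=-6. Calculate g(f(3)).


f(3) = 1
g(1) = -1

-1


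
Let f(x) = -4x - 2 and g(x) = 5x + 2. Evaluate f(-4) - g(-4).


32


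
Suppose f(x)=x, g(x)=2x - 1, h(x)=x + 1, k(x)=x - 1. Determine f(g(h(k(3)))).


k(3) = 2
h(2) = 3
g(3) = 5
f(5) = 5

5


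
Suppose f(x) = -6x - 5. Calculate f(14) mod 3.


f(14) = -89
-89 mod 3 = 1

1


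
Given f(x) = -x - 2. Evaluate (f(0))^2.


f(0) = -2
(-2)^2 = 4

4


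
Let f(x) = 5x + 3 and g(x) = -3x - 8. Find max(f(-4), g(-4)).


4


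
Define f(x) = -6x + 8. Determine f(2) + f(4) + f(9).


-66


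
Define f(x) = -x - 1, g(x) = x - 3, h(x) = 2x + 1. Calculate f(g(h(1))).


-1


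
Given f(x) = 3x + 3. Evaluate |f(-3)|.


f(-3) = -6
|-6| = 6

6


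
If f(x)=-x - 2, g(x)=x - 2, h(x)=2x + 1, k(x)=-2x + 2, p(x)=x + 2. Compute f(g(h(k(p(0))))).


3


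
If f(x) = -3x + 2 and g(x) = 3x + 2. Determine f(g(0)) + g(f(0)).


f(g(0)) = -4
g(f(0)) = 8
Sum = 4

4


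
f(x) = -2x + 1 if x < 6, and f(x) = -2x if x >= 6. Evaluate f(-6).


-6 satisfies x < 6
f(-6) = 13

13


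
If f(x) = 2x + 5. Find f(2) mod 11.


f(2) = 9
9 mod 11 = 9

9


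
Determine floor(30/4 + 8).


30/4 = 7.5
7.5 + 8 = 15.5
floor(15.5) = 15

15


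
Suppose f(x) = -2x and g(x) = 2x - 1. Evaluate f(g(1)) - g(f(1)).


f(g(1)) = -2
g(f(1)) = -5
Difference = 3

3


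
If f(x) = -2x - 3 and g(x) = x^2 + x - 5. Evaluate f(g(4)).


g(4) = 15
f(15) = -33

-33


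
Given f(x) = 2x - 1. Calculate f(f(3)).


f(3) = 5
f(5) = 9

9


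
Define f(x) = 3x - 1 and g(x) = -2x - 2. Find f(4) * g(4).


f(4) = 11
g(4) = -10
Product = -110

-110


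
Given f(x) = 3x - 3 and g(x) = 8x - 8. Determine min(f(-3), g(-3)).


f(-3) = -12
g(-3) = -32
min = -32

-32


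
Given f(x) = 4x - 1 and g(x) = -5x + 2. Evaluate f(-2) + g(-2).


3


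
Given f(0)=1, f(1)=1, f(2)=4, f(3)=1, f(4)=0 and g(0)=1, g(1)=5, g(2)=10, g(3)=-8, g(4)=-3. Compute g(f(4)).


f(4) = 0
g(0) = 1

1


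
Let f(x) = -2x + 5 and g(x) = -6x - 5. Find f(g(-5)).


g(-5) = 25
f(25) = -45

-45


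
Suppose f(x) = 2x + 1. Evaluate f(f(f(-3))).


f(-3) = -5
f(-5) = -9
f(-9) = -17

-17


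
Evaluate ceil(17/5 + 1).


5


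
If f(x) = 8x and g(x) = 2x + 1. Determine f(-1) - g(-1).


f(-1) = -8
g(-1) = -1
Difference = -7

-7


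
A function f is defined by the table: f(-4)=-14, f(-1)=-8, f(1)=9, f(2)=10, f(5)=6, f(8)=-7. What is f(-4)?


Reading from the table at x = -4

-14


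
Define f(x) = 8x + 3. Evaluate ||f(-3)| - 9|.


f(-3) = -21
|-21| = 21
|21 - 9| = 12

12


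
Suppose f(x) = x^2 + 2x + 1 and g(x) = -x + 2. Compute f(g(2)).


g(2) = 0
f(0) = 1*(0)^2 + 2*(0) + 1 = 1

1


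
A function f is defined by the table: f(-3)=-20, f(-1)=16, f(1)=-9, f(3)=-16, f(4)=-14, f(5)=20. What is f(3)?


Reading from the table at x = 3

-16


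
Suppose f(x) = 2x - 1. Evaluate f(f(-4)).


f(-4) = -9
f(-9) = -19

-19


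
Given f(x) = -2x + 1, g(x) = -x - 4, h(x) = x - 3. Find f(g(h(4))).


h(4) = 1
g(1) = -5
f(-5) = 11

11


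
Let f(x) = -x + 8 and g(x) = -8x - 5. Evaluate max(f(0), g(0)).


8


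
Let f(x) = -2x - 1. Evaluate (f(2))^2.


f(2) = -5
(-5)^2 = 25

25


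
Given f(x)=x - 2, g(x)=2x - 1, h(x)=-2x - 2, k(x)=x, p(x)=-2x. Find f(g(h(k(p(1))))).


p(1) = -2
k(-2) = -2
h(-2) = 2
g(2) = 3
f(3) = 1

1


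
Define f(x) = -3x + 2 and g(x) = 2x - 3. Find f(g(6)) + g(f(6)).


f(g(6)) = -25
g(f(6)) = -35
Sum = -60

-60


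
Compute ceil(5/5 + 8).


5/5 = 1
1 + 8 = 9
ceil(9) = 9

9


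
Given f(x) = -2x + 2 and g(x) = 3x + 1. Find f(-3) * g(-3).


f(-3) = 8
g(-3) = -8
Product = -64

-64


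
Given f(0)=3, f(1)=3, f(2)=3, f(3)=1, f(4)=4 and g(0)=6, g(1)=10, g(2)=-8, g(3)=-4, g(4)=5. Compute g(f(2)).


-4


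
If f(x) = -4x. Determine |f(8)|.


f(8) = -32
|-32| = 32

32


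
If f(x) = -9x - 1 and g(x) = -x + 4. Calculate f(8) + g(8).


f(8) = -73
g(8) = -4
Sum = -77

-77


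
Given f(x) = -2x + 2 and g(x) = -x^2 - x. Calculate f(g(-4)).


g(-4) = -12
f(-12) = 26

26


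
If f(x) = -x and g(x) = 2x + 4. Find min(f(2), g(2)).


f(2) = -2
g(2) = 8
min = -2

-2


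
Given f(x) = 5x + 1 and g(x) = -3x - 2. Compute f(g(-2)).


g(-2) = 4
f(4) = 21

21


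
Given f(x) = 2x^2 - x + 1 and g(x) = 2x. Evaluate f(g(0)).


g(0) = 0
f(0) = 2*(0)^2 - 1*(0) + 1 = 1

1


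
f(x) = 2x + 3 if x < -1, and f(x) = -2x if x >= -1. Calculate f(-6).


-9


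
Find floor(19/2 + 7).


19/2 = 9.5
9.5 + 7 = 16.5
floor(16.5) = 16

16


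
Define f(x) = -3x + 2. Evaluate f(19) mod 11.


0


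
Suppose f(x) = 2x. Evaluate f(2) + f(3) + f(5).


f(2) = 4
f(3) = 6
f(5) = 10
Sum = 20

20


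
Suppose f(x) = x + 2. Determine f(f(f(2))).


f(2) = 4
f(4) = 6
f(6) = 8

8


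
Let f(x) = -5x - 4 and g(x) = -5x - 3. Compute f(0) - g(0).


f(0) = -4
g(0) = -3
Difference = -1

-1


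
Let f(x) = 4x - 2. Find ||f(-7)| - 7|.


f(-7) = -30
|-30| = 30
|30 - 7| = 23

23


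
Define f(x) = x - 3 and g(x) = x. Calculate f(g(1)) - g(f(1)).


0


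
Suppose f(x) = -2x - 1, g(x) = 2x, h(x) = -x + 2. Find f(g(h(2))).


h(2) = 0
g(0) = 0
f(0) = -1

-1


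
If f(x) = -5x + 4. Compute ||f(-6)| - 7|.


27


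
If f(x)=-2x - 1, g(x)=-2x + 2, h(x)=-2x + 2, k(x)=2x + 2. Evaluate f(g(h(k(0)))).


k(0) = 2
h(2) = -2
g(-2) = 6
f(6) = -13

-13


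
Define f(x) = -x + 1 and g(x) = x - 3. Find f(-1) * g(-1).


f(-1) = 2
g(-1) = -4
Product = -8

-8


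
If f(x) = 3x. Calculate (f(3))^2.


f(3) = 9
(9)^2 = 81

81


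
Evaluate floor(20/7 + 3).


20/7 = 2.8571
2.8571 + 3 = 5.8571
floor(5.8571) = 5

5


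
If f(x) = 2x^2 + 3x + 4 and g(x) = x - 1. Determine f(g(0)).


3


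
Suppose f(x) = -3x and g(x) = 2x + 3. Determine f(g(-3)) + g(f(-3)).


f(g(-3)) = 9
g(f(-3)) = 21
Sum = 30

30


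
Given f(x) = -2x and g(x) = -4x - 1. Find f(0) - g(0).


f(0) = 0
g(0) = -1
Difference = 1

1


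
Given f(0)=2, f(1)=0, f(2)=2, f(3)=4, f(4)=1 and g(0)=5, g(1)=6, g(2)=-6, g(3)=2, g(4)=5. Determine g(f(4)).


f(4) = 1
g(1) = 6

6


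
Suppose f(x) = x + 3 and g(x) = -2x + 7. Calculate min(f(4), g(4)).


-1


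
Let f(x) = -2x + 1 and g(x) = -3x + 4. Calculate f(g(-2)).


g(-2) = 10
f(10) = -19

-19


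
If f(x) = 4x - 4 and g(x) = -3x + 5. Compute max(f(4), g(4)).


12


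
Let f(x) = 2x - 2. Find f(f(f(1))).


-6


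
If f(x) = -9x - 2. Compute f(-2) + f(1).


f(-2) = 16
f(1) = -11
Sum = 5

5


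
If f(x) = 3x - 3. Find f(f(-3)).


-39


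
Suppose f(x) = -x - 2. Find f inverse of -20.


Solve -x - 2 = -20
x = (-20 + 2) / (-1) = 18

18


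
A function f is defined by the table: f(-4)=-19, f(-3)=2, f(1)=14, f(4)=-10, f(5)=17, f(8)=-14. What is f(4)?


Reading from the table at x = 4

-10


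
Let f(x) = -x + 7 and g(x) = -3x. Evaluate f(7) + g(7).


f(7) = 0
g(7) = -21
Sum = -21

-21


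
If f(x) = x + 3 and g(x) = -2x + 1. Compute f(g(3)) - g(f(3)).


f(g(3)) = -2
g(f(3)) = -11
Difference = 9

9


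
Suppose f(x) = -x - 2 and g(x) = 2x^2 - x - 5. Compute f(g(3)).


g(3) = 10
f(10) = -12

-12


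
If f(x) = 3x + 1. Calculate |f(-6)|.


f(-6) = -17
|-17| = 17

17


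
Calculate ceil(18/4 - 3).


18/4 = 4.5
4.5 - 3 = 1.5
ceil(1.5) = 2

2


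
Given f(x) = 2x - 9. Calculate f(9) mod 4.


f(9) = 9
9 mod 4 = 1

1


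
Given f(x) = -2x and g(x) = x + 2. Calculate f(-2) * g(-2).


f(-2) = 4
g(-2) = 0
Product = 0

0


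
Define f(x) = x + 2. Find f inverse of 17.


Solve x + 2 = 17
x = (17 - 2) / 1 = 15

15


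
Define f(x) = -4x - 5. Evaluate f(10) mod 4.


3


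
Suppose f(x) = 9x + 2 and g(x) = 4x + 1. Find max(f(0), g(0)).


f(0) = 2
g(0) = 1
max = 2

2


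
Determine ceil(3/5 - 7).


3/5 = 0.6
0.6 - 7 = -6.4
ceil(-6.4) = -6

-6


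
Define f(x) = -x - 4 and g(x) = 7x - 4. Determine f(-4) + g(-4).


f(-4) = 0
g(-4) = -32
Sum = -32

-32


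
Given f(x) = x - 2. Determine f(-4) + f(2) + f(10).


f(-4) = -6
f(2) = 0
f(10) = 8
Sum = 2

2


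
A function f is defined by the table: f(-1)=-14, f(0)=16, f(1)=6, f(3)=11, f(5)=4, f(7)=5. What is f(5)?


Reading from the table at x = 5

4


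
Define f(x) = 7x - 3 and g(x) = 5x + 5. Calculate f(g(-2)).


g(-2) = -5
f(-5) = -38

-38


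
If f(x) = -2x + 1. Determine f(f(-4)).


f(-4) = 9
f(9) = -17

-17


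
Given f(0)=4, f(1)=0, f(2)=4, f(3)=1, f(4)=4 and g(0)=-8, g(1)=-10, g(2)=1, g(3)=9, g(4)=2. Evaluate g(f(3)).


f(3) = 1
g(1) = -10

-10


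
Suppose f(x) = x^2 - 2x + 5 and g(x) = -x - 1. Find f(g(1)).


13


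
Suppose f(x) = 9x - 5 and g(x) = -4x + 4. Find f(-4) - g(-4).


f(-4) = -41
g(-4) = 20
Difference = -61

-61


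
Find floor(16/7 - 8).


-6


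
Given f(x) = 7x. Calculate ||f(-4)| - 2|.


f(-4) = -28
|-28| = 28
|28 - 2| = 26

26


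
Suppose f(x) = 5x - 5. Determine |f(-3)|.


f(-3) = -20
|-20| = 20

20


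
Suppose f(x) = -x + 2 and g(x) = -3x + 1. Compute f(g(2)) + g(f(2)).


f(g(2)) = 7
g(f(2)) = 1
Sum = 8

8


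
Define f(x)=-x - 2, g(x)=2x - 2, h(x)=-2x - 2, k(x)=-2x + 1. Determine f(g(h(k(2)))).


k(2) = -3
h(-3) = 4
g(4) = 6
f(6) = -8

-8


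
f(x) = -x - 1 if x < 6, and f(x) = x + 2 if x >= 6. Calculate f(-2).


-2 satisfies x < 6
f(-2) = 1

1


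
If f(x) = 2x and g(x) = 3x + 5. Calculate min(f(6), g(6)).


f(6) = 12
g(6) = 23
min = 12

12


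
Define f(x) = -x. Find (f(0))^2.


0


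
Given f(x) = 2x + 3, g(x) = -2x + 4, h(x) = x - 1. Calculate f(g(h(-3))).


27


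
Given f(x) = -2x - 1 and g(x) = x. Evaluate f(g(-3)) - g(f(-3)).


f(g(-3)) = 5
g(f(-3)) = 5
Difference = 0

0


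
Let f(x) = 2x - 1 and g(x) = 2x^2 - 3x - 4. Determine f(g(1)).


g(1) = -5
f(-5) = -11

-11


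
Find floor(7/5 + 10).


7/5 = 1.4
1.4 + 10 = 11.4
floor(11.4) = 11

11


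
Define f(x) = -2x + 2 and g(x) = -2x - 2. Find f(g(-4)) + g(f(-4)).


f(g(-4)) = -10
g(f(-4)) = -22
Sum = -32

-32


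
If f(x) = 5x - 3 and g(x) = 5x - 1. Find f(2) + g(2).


f(2) = 7
g(2) = 9
Sum = 16

16


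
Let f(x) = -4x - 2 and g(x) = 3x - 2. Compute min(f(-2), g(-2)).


f(-2) = 6
g(-2) = -8
min = -8

-8


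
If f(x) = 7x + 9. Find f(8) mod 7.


f(8) = 65
65 mod 7 = 2

2


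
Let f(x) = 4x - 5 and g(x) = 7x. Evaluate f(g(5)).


g(5) = 35
f(35) = 135

135


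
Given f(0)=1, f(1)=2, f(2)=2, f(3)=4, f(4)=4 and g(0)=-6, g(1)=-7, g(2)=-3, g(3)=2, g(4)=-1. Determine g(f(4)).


-1


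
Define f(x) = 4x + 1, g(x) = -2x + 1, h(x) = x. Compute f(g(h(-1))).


h(-1) = -1
g(-1) = 3
f(3) = 13

13


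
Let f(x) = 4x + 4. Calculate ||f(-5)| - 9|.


f(-5) = -16
|-16| = 16
|16 - 9| = 7

7


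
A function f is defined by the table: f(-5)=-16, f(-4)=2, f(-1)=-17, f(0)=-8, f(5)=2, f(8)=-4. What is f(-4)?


Reading from the table at x = -4

2


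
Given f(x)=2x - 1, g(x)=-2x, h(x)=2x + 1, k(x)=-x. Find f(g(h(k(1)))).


k(1) = -1
h(-1) = -1
g(-1) = 2
f(2) = 3

3


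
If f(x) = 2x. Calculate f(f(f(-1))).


f(-1) = -2
f(-2) = -4
f(-4) = -8

-8


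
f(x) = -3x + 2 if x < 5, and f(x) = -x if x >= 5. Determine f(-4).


14


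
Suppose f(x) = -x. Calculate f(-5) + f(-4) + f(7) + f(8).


f(-5) = 5
f(-4) = 4
f(7) = -7
f(8) = -8
Sum = -6

-6


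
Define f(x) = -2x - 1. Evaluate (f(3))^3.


f(3) = -7
(-7)^3 = -343

-343


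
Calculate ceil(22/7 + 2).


22/7 = 3.1429
3.1429 + 2 = 5.1429
ceil(5.1429) = 6

6


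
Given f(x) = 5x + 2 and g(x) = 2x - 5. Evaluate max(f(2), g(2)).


12


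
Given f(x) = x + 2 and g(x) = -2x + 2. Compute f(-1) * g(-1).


f(-1) = 1
g(-1) = 4
Product = 4

4


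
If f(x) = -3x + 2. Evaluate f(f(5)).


41


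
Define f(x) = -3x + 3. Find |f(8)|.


f(8) = -21
|-21| = 21

21


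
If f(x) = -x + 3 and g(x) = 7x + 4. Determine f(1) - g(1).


f(1) = 2
g(1) = 11
Difference = -9

-9


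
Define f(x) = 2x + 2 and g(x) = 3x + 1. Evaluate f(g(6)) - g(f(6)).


f(g(6)) = 40
g(f(6)) = 43
Difference = -3

-3


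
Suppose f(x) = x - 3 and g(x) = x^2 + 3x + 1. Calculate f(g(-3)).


g(-3) = 1
f(1) = -2

-2


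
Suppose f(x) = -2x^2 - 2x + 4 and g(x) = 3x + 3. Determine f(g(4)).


g(4) = 15
f(15) = (-2)*(15)^2 - 2*(15) + 4 = -476

-476


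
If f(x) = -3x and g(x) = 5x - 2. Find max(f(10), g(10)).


f(10) = -30
g(10) = 48
max = 48

48


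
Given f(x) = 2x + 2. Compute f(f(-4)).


f(-4) = -6
f(-6) = -10

-10


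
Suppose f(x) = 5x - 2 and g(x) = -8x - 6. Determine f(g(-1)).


8


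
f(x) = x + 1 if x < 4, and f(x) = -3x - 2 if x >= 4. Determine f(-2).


-2 satisfies x < 4
f(-2) = -1

-1


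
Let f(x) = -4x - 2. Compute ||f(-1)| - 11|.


f(-1) = 2
|2| = 2
|2 - 11| = 9

9


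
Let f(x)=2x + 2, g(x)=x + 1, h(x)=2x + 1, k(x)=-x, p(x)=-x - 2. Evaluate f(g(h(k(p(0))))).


p(0) = -2
k(-2) = 2
h(2) = 5
g(5) = 6
f(6) = 14

14


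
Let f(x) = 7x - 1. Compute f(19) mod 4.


f(19) = 132
132 mod 4 = 0

0


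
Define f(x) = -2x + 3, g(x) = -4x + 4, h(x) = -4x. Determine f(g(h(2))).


h(2) = -8
g(-8) = 36
f(36) = -69

-69


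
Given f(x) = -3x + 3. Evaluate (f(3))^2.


f(3) = -6
(-6)^2 = 36

36


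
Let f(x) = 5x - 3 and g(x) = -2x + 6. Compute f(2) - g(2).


f(2) = 7
g(2) = 2
Difference = 5

5


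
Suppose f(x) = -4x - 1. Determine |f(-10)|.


f(-10) = 39
|39| = 39

39


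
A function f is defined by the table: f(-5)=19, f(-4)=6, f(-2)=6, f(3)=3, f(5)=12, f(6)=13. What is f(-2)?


Reading from the table at x = -2

6


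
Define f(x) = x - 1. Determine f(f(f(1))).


f(1) = 0
f(0) = -1
f(-1) = -2

-2


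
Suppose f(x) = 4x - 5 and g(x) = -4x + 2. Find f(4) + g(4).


f(4) = 11
g(4) = -14
Sum = -3

-3


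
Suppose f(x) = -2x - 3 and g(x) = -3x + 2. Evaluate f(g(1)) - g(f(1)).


f(g(1)) = -1
g(f(1)) = 17
Difference = -18

-18


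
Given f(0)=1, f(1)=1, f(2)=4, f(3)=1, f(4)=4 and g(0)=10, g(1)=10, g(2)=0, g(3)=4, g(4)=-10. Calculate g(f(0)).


f(0) = 1
g(1) = 10

10


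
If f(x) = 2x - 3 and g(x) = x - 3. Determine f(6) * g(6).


f(6) = 9
g(6) = 3
Product = 27

27


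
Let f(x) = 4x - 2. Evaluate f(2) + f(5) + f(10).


f(2) = 6
f(5) = 18
f(10) = 38
Sum = 62

62


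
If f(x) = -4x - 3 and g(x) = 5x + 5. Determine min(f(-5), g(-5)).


f(-5) = 17
g(-5) = -20
min = -20

-20


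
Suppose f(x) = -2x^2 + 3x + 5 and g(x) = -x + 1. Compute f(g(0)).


g(0) = 1
f(1) = (-2)*(1)^2 + 3*(1) + 5 = 6

6


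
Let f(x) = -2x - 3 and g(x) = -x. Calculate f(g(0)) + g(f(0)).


f(g(0)) = -3
g(f(0)) = 3
Sum = 0

0


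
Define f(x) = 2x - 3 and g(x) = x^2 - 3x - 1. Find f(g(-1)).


3


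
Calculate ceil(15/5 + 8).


11


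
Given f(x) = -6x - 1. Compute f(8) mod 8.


f(8) = -49
-49 mod 8 = 7

7


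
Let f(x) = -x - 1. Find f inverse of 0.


Solve -x - 1 = 0
x = (0 + 1) / (-1) = -1

-1


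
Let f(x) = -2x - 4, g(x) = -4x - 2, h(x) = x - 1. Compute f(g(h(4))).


h(4) = 3
g(3) = -14
f(-14) = 24

24


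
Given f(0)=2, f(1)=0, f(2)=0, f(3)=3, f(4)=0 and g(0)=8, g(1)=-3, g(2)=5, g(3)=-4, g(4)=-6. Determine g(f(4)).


f(4) = 0
g(0) = 8

8


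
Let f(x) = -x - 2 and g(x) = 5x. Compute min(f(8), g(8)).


f(8) = -10
g(8) = 40
min = -10

-10


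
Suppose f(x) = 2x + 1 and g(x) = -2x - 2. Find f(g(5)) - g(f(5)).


f(g(5)) = -23
g(f(5)) = -24
Difference = 1

1


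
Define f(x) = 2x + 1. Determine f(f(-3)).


f(-3) = -5
f(-5) = -9

-9


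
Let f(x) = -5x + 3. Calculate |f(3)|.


f(3) = -12
|-12| = 12

12


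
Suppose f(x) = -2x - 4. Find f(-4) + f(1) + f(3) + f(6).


f(-4) = 4
f(1) = -6
f(3) = -10
f(6) = -16
Sum = -28

-28


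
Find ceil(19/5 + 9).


13


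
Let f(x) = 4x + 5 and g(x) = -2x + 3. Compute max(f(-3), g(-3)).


f(-3) = -7
g(-3) = 9
max = 9

9


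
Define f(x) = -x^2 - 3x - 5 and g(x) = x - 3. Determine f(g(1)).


g(1) = -2
f(-2) = (-1)*(-2)^2 - 3*(-2) - 5 = -3

-3


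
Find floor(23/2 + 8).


19


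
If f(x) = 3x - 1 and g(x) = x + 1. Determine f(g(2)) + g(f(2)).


f(g(2)) = 8
g(f(2)) = 6
Sum = 14

14


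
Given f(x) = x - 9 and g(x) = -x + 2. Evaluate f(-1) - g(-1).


f(-1) = -10
g(-1) = 3
Difference = -13

-13


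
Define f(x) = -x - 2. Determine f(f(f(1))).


f(1) = -3
f(-3) = 1
f(1) = -3

-3


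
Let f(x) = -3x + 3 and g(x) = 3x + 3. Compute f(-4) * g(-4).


f(-4) = 15
g(-4) = -9
Product = -135

-135


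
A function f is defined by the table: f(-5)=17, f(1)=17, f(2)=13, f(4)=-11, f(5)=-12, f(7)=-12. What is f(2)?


Reading from the table at x = 2

13


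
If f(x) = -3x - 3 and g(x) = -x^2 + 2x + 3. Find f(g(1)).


g(1) = 4
f(4) = -15

-15


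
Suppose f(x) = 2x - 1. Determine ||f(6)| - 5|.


f(6) = 11
|11| = 11
|11 - 5| = 6

6


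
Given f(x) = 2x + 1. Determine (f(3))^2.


49


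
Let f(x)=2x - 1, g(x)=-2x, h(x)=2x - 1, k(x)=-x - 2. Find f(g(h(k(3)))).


k(3) = -5
h(-5) = -11
g(-11) = 22
f(22) = 43

43


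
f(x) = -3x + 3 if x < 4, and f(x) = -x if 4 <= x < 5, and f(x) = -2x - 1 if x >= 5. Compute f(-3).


-3 satisfies x < 4
f(-3) = 12

12


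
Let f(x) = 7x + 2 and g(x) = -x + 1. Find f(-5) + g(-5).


-27


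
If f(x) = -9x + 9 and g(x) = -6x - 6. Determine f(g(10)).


g(10) = -66
f(-66) = 603

603


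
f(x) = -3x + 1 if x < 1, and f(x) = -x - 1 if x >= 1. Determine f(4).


4 satisfies x >= 1
f(4) = -5

-5


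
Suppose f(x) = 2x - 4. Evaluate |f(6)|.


8


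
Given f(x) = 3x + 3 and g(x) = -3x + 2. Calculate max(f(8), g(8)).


f(8) = 27
g(8) = -22
max = 27

27


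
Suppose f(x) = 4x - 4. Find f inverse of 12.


Solve 4x - 4 = 12
x = (12 + 4) / 4 = 4

4


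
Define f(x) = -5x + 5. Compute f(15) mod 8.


f(15) = -70
-70 mod 8 = 2

2


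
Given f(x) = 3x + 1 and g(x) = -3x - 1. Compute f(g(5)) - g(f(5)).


f(g(5)) = -47
g(f(5)) = -49
Difference = 2

2


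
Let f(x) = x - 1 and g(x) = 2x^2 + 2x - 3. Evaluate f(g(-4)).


g(-4) = 21
f(21) = 20

20


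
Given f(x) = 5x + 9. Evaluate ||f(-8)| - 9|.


f(-8) = -31
|-31| = 31
|31 - 9| = 22

22


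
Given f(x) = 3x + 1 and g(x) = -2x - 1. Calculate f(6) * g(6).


-247


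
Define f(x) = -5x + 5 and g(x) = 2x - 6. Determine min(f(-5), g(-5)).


f(-5) = 30
g(-5) = -16
min = -16

-16


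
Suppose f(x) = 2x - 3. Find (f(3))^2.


f(3) = 3
(3)^2 = 9

9


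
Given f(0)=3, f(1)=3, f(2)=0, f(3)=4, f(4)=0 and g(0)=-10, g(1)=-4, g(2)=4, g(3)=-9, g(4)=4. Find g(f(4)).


f(4) = 0
g(0) = -10

-10


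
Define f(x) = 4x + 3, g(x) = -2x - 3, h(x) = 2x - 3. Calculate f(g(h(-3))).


h(-3) = -9
g(-9) = 15
f(15) = 63

63


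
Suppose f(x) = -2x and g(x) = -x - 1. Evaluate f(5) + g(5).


f(5) = -10
g(5) = -6
Sum = -16

-16


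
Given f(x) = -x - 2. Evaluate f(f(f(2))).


f(2) = -4
f(-4) = 2
f(2) = -4

-4


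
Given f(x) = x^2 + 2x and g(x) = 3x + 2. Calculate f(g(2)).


g(2) = 8
f(8) = 1*(8)^2 + 2*(8) = 80

80


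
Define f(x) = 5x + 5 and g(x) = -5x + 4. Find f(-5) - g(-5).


f(-5) = -20
g(-5) = 29
Difference = -49

-49


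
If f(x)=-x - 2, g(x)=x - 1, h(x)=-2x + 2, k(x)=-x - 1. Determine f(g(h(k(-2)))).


k(-2) = 1
h(1) = 0
g(0) = -1
f(-1) = -1

-1


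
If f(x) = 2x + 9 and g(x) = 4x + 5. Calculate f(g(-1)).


g(-1) = 1
f(1) = 11

11


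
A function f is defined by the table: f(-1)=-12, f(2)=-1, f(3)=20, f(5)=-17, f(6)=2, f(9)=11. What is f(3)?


Reading from the table at x = 3

20


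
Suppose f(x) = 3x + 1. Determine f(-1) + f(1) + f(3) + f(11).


f(-1) = -2
f(1) = 4
f(3) = 10
f(11) = 34
Sum = 46

46


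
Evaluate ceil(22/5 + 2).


22/5 = 4.4
4.4 + 2 = 6.4
ceil(6.4) = 7

7


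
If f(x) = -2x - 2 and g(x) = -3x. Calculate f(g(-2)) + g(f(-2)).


f(g(-2)) = -14
g(f(-2)) = -6
Sum = -20

-20


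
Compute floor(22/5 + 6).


22/5 = 4.4
4.4 + 6 = 10.4
floor(10.4) = 10

10


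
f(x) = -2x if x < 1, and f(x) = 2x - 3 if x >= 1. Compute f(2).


2 satisfies x >= 1
f(2) = 1

1


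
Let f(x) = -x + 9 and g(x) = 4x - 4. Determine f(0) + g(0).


f(0) = 9
g(0) = -4
Sum = 5

5


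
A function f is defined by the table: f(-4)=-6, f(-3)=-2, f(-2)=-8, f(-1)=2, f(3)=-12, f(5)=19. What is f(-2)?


Reading from the table at x = -2

-8


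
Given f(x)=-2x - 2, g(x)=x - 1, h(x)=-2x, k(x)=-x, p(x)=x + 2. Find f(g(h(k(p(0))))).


p(0) = 2
k(2) = -2
h(-2) = 4
g(4) = 3
f(3) = -8

-8


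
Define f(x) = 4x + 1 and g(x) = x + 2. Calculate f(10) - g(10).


f(10) = 41
g(10) = 12
Difference = 29

29


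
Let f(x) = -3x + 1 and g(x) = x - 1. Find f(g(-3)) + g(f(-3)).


22


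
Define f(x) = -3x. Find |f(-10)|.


f(-10) = 30
|30| = 30

30


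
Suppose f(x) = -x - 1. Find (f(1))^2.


f(1) = -2
(-2)^2 = 4

4


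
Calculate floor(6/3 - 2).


0


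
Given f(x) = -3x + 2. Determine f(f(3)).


23


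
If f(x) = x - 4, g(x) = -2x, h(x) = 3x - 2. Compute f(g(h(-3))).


h(-3) = -11
g(-11) = 22
f(22) = 18

18


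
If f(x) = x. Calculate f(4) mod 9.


f(4) = 4
4 mod 9 = 4

4


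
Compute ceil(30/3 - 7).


30/3 = 10
10 - 7 = 3
ceil(3) = 3

3


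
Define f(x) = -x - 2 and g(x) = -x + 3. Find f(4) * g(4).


f(4) = -6
g(4) = -1
Product = 6

6


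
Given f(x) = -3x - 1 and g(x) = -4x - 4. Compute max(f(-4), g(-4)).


12


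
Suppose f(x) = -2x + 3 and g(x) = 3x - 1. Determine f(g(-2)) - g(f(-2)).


f(g(-2)) = 17
g(f(-2)) = 20
Difference = -3

-3


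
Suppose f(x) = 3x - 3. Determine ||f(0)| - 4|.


f(0) = -3
|-3| = 3
|3 - 4| = 1

1


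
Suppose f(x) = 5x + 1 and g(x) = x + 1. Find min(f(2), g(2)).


f(2) = 11
g(2) = 3
min = 3

3


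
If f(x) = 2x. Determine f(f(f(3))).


24


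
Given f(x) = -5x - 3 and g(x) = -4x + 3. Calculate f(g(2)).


g(2) = -5
f(-5) = 22

22


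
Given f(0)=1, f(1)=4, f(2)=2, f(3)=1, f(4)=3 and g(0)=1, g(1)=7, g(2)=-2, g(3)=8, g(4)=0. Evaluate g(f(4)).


f(4) = 3
g(3) = 8

8


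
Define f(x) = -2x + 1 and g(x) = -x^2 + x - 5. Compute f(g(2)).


g(2) = -7
f(-7) = 15

15


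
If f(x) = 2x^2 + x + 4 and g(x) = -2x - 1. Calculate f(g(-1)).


g(-1) = 1
f(1) = 2*(1)^2 + 1*(1) + 4 = 7

7


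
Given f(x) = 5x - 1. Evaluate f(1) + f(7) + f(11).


f(1) = 4
f(7) = 34
f(11) = 54
Sum = 92

92


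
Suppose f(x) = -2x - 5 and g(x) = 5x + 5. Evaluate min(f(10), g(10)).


f(10) = -25
g(10) = 55
min = -25

-25


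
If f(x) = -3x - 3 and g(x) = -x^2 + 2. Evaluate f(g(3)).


18


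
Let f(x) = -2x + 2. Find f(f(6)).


22


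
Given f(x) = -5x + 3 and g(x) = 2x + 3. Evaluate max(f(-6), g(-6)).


33


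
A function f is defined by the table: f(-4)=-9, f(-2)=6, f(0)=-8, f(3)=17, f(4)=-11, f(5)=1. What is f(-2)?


Reading from the table at x = -2

6


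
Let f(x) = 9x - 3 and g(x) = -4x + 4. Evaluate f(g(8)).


g(8) = -28
f(-28) = -255

-255


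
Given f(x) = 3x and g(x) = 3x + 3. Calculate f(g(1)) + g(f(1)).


30


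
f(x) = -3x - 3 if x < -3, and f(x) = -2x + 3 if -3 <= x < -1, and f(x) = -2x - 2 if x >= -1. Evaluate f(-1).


0


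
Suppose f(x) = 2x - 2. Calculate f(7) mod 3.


f(7) = 12
12 mod 3 = 0

0


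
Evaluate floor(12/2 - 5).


12/2 = 6
6 - 5 = 1
floor(1) = 1

1


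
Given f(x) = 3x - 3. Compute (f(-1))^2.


f(-1) = -6
(-6)^2 = 36

36


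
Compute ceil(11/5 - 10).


11/5 = 2.2
2.2 - 10 = -7.8
ceil(-7.8) = -7

-7


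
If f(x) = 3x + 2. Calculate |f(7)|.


23


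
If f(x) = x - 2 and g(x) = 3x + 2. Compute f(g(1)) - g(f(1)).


f(g(1)) = 3
g(f(1)) = -1
Difference = 4

4


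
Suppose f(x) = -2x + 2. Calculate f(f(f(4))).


f(4) = -6
f(-6) = 14
f(14) = -26

-26


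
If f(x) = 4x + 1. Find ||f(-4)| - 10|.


f(-4) = -15
|-15| = 15
|15 - 10| = 5

5


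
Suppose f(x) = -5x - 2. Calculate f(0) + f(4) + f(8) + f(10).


-118
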